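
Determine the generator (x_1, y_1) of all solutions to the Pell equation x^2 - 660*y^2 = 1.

First expand sqrt(660) as a continued fraction. With x_i = (sqrt(660) + m_i)/d_i and (m_0, d_0) = (0, 1): a_0 = floor(sqrt(660)) = 25, since 25^2 = 625 <= 660 < 676 = 26^2.
Iterate m_{i+1} = d_i*a_i - m_i, d_{i+1} = (660 - m_{i+1}^2)/d_i, a_{i+1} = floor((a_0 + m_{i+1})/d_{i+1}):
  m_1 = 1*25 - 0 = 25, d_1 = (660 - 25^2)/1 = 35/1 = 35, a_1 = floor((25 + 25)/35) = 1.
  m_2 = 35*1 - 25 = 10, d_2 = (660 - 10^2)/35 = 560/35 = 16, a_2 = floor((25 + 10)/16) = 2.
  m_3 = 16*2 - 10 = 22, d_3 = (660 - 22^2)/16 = 176/16 = 11, a_3 = floor((25 + 22)/11) = 4.
  m_4 = 11*4 - 22 = 22, d_4 = (660 - 22^2)/11 = 176/11 = 16, a_4 = floor((25 + 22)/16) = 2.
  m_5 = 16*2 - 22 = 10, d_5 = (660 - 10^2)/16 = 560/16 = 35, a_5 = floor((25 + 10)/35) = 1.
  m_6 = 35*1 - 10 = 25, d_6 = (660 - 25^2)/35 = 35/35 = 1, a_6 = floor((25 + 25)/1) = 50.
  m_7 = 1*50 - 25 = 25, d_7 = (660 - 25^2)/1 = 35/1 = 35: (m_7, d_7) = (m_1, d_1) = (25, 35), so from here the quotients repeat a_1, ..., a_6; the period length is 6.
So sqrt(660) = [25; (1, 2, 4, 2, 1, 50)] with period length k = 6.
k is even, so the fundamental solution of x^2 - 660y^2 = 1 is (p_{k-1}, q_{k-1}) = (p_5, q_5); compute convergents through index 5.
Convergents (p_i = a_i*p_{i-1} + p_{i-2}, q_i = a_i*q_{i-1} + q_{i-2} with p_{-2}=0, p_{-1}=1, q_{-2}=1, q_{-1}=0):
  i=0: a_0=25, p_0 = 25*1 + 0 = 25, q_0 = 25*0 + 1 = 1.
  i=1: a_1=1, p_1 = 1*25 + 1 = 26, q_1 = 1*1 + 0 = 1.
  i=2: a_2=2, p_2 = 2*26 + 25 = 77, q_2 = 2*1 + 1 = 3.
  i=3: a_3=4, p_3 = 4*77 + 26 = 334, q_3 = 4*3 + 1 = 13.
  i=4: a_4=2, p_4 = 2*334 + 77 = 745, q_4 = 2*13 + 3 = 29.
  i=5: a_5=1, p_5 = 1*745 + 334 = 1079, q_5 = 1*29 + 13 = 42.
Check: 1079^2 - 660*42^2 = 1164241 - 1164240 = 1, so (x, y) = (1079, 42) solves the equation, and by the theorem it is the least positive solution.

(x, y) = (1079, 42)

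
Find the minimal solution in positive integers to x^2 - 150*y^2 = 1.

(x, y) = (49, 4)

First expand sqrt(150) as a continued fraction. With x_i = (sqrt(150) + m_i)/d_i and (m_0, d_0) = (0, 1): a_0 = floor(sqrt(150)) = 12, since 12^2 = 144 <= 150 < 169 = 13^2.
Iterate m_{i+1} = d_i*a_i - m_i, d_{i+1} = (150 - m_{i+1}^2)/d_i, a_{i+1} = floor((a_0 + m_{i+1})/d_{i+1}):
  m_1 = 1*12 - 0 = 12, d_1 = (150 - 12^2)/1 = 6/1 = 6, a_1 = floor((12 + 12)/6) = 4.
  m_2 = 6*4 - 12 = 12, d_2 = (150 - 12^2)/6 = 6/6 = 1, a_2 = floor((12 + 12)/1) = 24.
  m_3 = 1*24 - 12 = 12, d_3 = (150 - 12^2)/1 = 6/1 = 6: (m_3, d_3) = (m_1, d_1) = (12, 6), so from here the quotients repeat a_1, a_2; the period length is 2.
So sqrt(150) = [12; (4, 24)] with period length k = 2.
k is even, so the fundamental solution of x^2 - 150y^2 = 1 is (p_{k-1}, q_{k-1}) = (p_1, q_1); compute convergents through index 1.
Convergents (p_i = a_i*p_{i-1} + p_{i-2}, q_i = a_i*q_{i-1} + q_{i-2} with p_{-2}=0, p_{-1}=1, q_{-2}=1, q_{-1}=0):
  i=0: a_0=12, p_0 = 12*1 + 0 = 12, q_0 = 12*0 + 1 = 1.
  i=1: a_1=4, p_1 = 4*12 + 1 = 49, q_1 = 4*1 + 0 = 4.
Check: 49^2 - 150*4^2 = 2401 - 2400 = 1, so (x, y) = (49, 4) solves the equation, and by the theorem it is the least positive solution.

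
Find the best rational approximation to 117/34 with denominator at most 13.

31/9

Expand x = 117/34 as a continued fraction with the Euclidean algorithm:
  117 = 3*34 + 15, so a_0 = 3.
  34 = 2*15 + 4, so a_1 = 2.
  15 = 3*4 + 3, so a_2 = 3.
  4 = 1*3 + 1, so a_3 = 1.
  3 = 3*1 + 0, so a_4 = 3.
so x = [3; 2, 3, 1, 3].
Convergents (p_i = a_i*p_{i-1} + p_{i-2}, q_i = a_i*q_{i-1} + q_{i-2} with p_{-2}=0, p_{-1}=1, q_{-2}=1, q_{-1}=0), until the denominator exceeds 13:
  i=0: a_0=3, p_0 = 3*1 + 0 = 3, q_0 = 3*0 + 1 = 1.
  i=1: a_1=2, p_1 = 2*3 + 1 = 7, q_1 = 2*1 + 0 = 2.
  i=2: a_2=3, p_2 = 3*7 + 3 = 24, q_2 = 3*2 + 1 = 7.
  i=3: a_3=1, p_3 = 1*24 + 7 = 31, q_3 = 1*7 + 2 = 9.
  i=4: a_4=3, p_4 = 3*31 + 24 = 117, q_4 = 3*9 + 7 = 34.
q_4 = 34 > 13, so the last convergent with denominator <= 13 is p_3/q_3 = 31/9.
The closest fraction with denominator <= 13 is either p_3/q_3 or the intermediate fraction (k*p_3 + p_2)/(k*q_3 + q_2) with the largest k >= 1 whose denominator stays <= 13; these approach x as k grows, and every other convergent or intermediate fraction in range is farther away.
Largest k: floor((13 - q_2)/q_3) = floor((13 - 7)/9) = 0.
Since k = 0, no intermediate fraction beyond p_3/q_3 has denominator <= 13, so the convergent 31/9 is the closest (its error is |117*9 - 31*34|/(34*9) = 1/306).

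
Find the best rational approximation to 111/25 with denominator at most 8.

Expand x = 111/25 as a continued fraction with the Euclidean algorithm:
  111 = 4*25 + 11, so a_0 = 4.
  25 = 2*11 + 3, so a_1 = 2.
  11 = 3*3 + 2, so a_2 = 3.
  3 = 1*2 + 1, so a_3 = 1.
  2 = 2*1 + 0, so a_4 = 2.
so x = [4; 2, 3, 1, 2].
Convergents (p_i = a_i*p_{i-1} + p_{i-2}, q_i = a_i*q_{i-1} + q_{i-2} with p_{-2}=0, p_{-1}=1, q_{-2}=1, q_{-1}=0), until the denominator exceeds 8:
  i=0: a_0=4, p_0 = 4*1 + 0 = 4, q_0 = 4*0 + 1 = 1.
  i=1: a_1=2, p_1 = 2*4 + 1 = 9, q_1 = 2*1 + 0 = 2.
  i=2: a_2=3, p_2 = 3*9 + 4 = 31, q_2 = 3*2 + 1 = 7.
  i=3: a_3=1, p_3 = 1*31 + 9 = 40, q_3 = 1*7 + 2 = 9.
q_3 = 9 > 8, so the last convergent with denominator <= 8 is p_2/q_2 = 31/7.
The closest fraction with denominator <= 8 is either p_2/q_2 or the intermediate fraction (k*p_2 + p_1)/(k*q_2 + q_1) with the largest k >= 1 whose denominator stays <= 8; these approach x as k grows, and every other convergent or intermediate fraction in range is farther away.
Largest k: floor((8 - q_1)/q_2) = floor((8 - 2)/7) = 0.
Since k = 0, no intermediate fraction beyond p_2/q_2 has denominator <= 8, so the convergent 31/7 is the closest (its error is |111*7 - 31*25|/(25*7) = 2/175).

31/7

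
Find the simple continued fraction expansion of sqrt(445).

[21; (10, 1, 1, 10, 42)]

Write x_i = (sqrt(445) + m_i)/d_i with (m_0, d_0) = (0, 1). a_0 = floor(sqrt(445)) = 21, since 21^2 = 441 <= 445 < 484 = 22^2.
Iterate m_{i+1} = d_i*a_i - m_i, d_{i+1} = (445 - m_{i+1}^2)/d_i, a_{i+1} = floor((a_0 + m_{i+1})/d_{i+1}):
  m_1 = 1*21 - 0 = 21, d_1 = (445 - 21^2)/1 = 4/1 = 4, a_1 = floor((21 + 21)/4) = 10.
  m_2 = 4*10 - 21 = 19, d_2 = (445 - 19^2)/4 = 84/4 = 21, a_2 = floor((21 + 19)/21) = 1.
  m_3 = 21*1 - 19 = 2, d_3 = (445 - 2^2)/21 = 441/21 = 21, a_3 = floor((21 + 2)/21) = 1.
  m_4 = 21*1 - 2 = 19, d_4 = (445 - 19^2)/21 = 84/21 = 4, a_4 = floor((21 + 19)/4) = 10.
  m_5 = 4*10 - 19 = 21, d_5 = (445 - 21^2)/4 = 4/4 = 1, a_5 = floor((21 + 21)/1) = 42.
  m_6 = 1*42 - 21 = 21, d_6 = (445 - 21^2)/1 = 4/1 = 4: (m_6, d_6) = (m_1, d_1) = (21, 4), so from here the quotients repeat a_1, ..., a_5; the period length is 5.
Hence the expansion of sqrt(445) is a_0 = 21 followed by the repeating block 10, 1, 1, 10, 42 (period 5).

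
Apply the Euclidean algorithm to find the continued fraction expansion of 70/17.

Run the Euclidean algorithm on 70 and 17; the successive quotients are the partial quotients a_0, a_1, ... (each step inverts the fractional part left over by the previous one):
  70 = 4*17 + 2, so a_0 = 4.
  17 = 8*2 + 1, so a_1 = 8.
  2 = 2*1 + 0, so a_2 = 2.
The remainder reaches 0 after 3 divisions, so the expansion has 3 partial quotients, read off in order.

[4; 8, 2]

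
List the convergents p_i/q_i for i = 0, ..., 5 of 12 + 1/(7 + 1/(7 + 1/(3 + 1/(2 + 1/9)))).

12/1, 85/7, 607/50, 1906/157, 4419/364, 41677/3433

Using the convergent recurrence p_i = a_i*p_{i-1} + p_{i-2}, q_i = a_i*q_{i-1} + q_{i-2} with p_{-2}=0, p_{-1}=1, q_{-2}=1, q_{-1}=0:
  i=0: a_0=12, p_0 = 12*1 + 0 = 12, q_0 = 12*0 + 1 = 1.
  i=1: a_1=7, p_1 = 7*12 + 1 = 85, q_1 = 7*1 + 0 = 7.
  i=2: a_2=7, p_2 = 7*85 + 12 = 607, q_2 = 7*7 + 1 = 50.
  i=3: a_3=3, p_3 = 3*607 + 85 = 1906, q_3 = 3*50 + 7 = 157.
  i=4: a_4=2, p_4 = 2*1906 + 607 = 4419, q_4 = 2*157 + 50 = 364.
  i=5: a_5=9, p_5 = 9*4419 + 1906 = 41677, q_5 = 9*364 + 157 = 3433.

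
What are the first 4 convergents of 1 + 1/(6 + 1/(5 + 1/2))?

1/1, 7/6, 36/31, 79/68

Using the convergent recurrence p_i = a_i*p_{i-1} + p_{i-2}, q_i = a_i*q_{i-1} + q_{i-2} with p_{-2}=0, p_{-1}=1, q_{-2}=1, q_{-1}=0:
  i=0: a_0=1, p_0 = 1*1 + 0 = 1, q_0 = 1*0 + 1 = 1.
  i=1: a_1=6, p_1 = 6*1 + 1 = 7, q_1 = 6*1 + 0 = 6.
  i=2: a_2=5, p_2 = 5*7 + 1 = 36, q_2 = 5*6 + 1 = 31.
  i=3: a_3=2, p_3 = 2*36 + 7 = 79, q_3 = 2*31 + 6 = 68.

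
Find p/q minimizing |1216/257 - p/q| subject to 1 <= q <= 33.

123/26

Expand x = 1216/257 as a continued fraction with the Euclidean algorithm:
  1216 = 4*257 + 188, so a_0 = 4.
  257 = 1*188 + 69, so a_1 = 1.
  188 = 2*69 + 50, so a_2 = 2.
  69 = 1*50 + 19, so a_3 = 1.
  50 = 2*19 + 12, so a_4 = 2.
  19 = 1*12 + 7, so a_5 = 1.
  12 = 1*7 + 5, so a_6 = 1.
  7 = 1*5 + 2, so a_7 = 1.
  5 = 2*2 + 1, so a_8 = 2.
  2 = 2*1 + 0, so a_9 = 2.
so x = [4; 1, 2, 1, 2, 1, 1, 1, 2, 2].
Convergents (p_i = a_i*p_{i-1} + p_{i-2}, q_i = a_i*q_{i-1} + q_{i-2} with p_{-2}=0, p_{-1}=1, q_{-2}=1, q_{-1}=0), until the denominator exceeds 33:
  i=0: a_0=4, p_0 = 4*1 + 0 = 4, q_0 = 4*0 + 1 = 1.
  i=1: a_1=1, p_1 = 1*4 + 1 = 5, q_1 = 1*1 + 0 = 1.
  i=2: a_2=2, p_2 = 2*5 + 4 = 14, q_2 = 2*1 + 1 = 3.
  i=3: a_3=1, p_3 = 1*14 + 5 = 19, q_3 = 1*3 + 1 = 4.
  i=4: a_4=2, p_4 = 2*19 + 14 = 52, q_4 = 2*4 + 3 = 11.
  i=5: a_5=1, p_5 = 1*52 + 19 = 71, q_5 = 1*11 + 4 = 15.
  i=6: a_6=1, p_6 = 1*71 + 52 = 123, q_6 = 1*15 + 11 = 26.
  i=7: a_7=1, p_7 = 1*123 + 71 = 194, q_7 = 1*26 + 15 = 41.
q_7 = 41 > 33, so the last convergent with denominator <= 33 is p_6/q_6 = 123/26.
The closest fraction with denominator <= 33 is either p_6/q_6 or the intermediate fraction (k*p_6 + p_5)/(k*q_6 + q_5) with the largest k >= 1 whose denominator stays <= 33; these approach x as k grows, and every other convergent or intermediate fraction in range is farther away.
Largest k: floor((33 - q_5)/q_6) = floor((33 - 15)/26) = 0.
Since k = 0, no intermediate fraction beyond p_6/q_6 has denominator <= 33, so the convergent 123/26 is the closest (its error is |1216*26 - 123*257|/(257*26) = 5/6682).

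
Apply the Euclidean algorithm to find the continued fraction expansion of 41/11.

[3; 1, 2, 1, 2]

Run the Euclidean algorithm on 41 and 11; the successive quotients are the partial quotients a_0, a_1, ... (each step inverts the fractional part left over by the previous one):
  41 = 3*11 + 8, so a_0 = 3.
  11 = 1*8 + 3, so a_1 = 1.
  8 = 2*3 + 2, so a_2 = 2.
  3 = 1*2 + 1, so a_3 = 1.
  2 = 2*1 + 0, so a_4 = 2.
The remainder reaches 0 after 5 divisions, so the expansion has 5 partial quotients, read off in order.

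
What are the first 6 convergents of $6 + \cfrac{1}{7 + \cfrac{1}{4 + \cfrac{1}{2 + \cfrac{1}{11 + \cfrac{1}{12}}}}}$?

6/1, 43/7, 178/29, 399/65, 4567/744, 55203/8993

Using the convergent recurrence p_i = a_i*p_{i-1} + p_{i-2}, q_i = a_i*q_{i-1} + q_{i-2} with p_{-2}=0, p_{-1}=1, q_{-2}=1, q_{-1}=0:
  i=0: a_0=6, p_0 = 6*1 + 0 = 6, q_0 = 6*0 + 1 = 1.
  i=1: a_1=7, p_1 = 7*6 + 1 = 43, q_1 = 7*1 + 0 = 7.
  i=2: a_2=4, p_2 = 4*43 + 6 = 178, q_2 = 4*7 + 1 = 29.
  i=3: a_3=2, p_3 = 2*178 + 43 = 399, q_3 = 2*29 + 7 = 65.
  i=4: a_4=11, p_4 = 11*399 + 178 = 4567, q_4 = 11*65 + 29 = 744.
  i=5: a_5=12, p_5 = 12*4567 + 399 = 55203, q_5 = 12*744 + 65 = 8993.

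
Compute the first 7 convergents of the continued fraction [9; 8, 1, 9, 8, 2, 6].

9/1, 73/8, 82/9, 811/89, 6570/721, 13951/1531, 90276/9907

Using the convergent recurrence p_i = a_i*p_{i-1} + p_{i-2}, q_i = a_i*q_{i-1} + q_{i-2} with p_{-2}=0, p_{-1}=1, q_{-2}=1, q_{-1}=0:
  i=0: a_0=9, p_0 = 9*1 + 0 = 9, q_0 = 9*0 + 1 = 1.
  i=1: a_1=8, p_1 = 8*9 + 1 = 73, q_1 = 8*1 + 0 = 8.
  i=2: a_2=1, p_2 = 1*73 + 9 = 82, q_2 = 1*8 + 1 = 9.
  i=3: a_3=9, p_3 = 9*82 + 73 = 811, q_3 = 9*9 + 8 = 89.
  i=4: a_4=8, p_4 = 8*811 + 82 = 6570, q_4 = 8*89 + 9 = 721.
  i=5: a_5=2, p_5 = 2*6570 + 811 = 13951, q_5 = 2*721 + 89 = 1531.
  i=6: a_6=6, p_6 = 6*13951 + 6570 = 90276, q_6 = 6*1531 + 721 = 9907.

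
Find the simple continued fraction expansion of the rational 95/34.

Run the Euclidean algorithm on 95 and 34; the successive quotients are the partial quotients a_0, a_1, ... (each step inverts the fractional part left over by the previous one):
  95 = 2*34 + 27, so a_0 = 2.
  34 = 1*27 + 7, so a_1 = 1.
  27 = 3*7 + 6, so a_2 = 3.
  7 = 1*6 + 1, so a_3 = 1.
  6 = 6*1 + 0, so a_4 = 6.
The remainder reaches 0 after 5 divisions, so the expansion has 5 partial quotients, read off in order.

[2; 1, 3, 1, 6]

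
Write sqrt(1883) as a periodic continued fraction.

Write x_i = (sqrt(1883) + m_i)/d_i with (m_0, d_0) = (0, 1). a_0 = floor(sqrt(1883)) = 43, since 43^2 = 1849 <= 1883 < 1936 = 44^2.
Iterate m_{i+1} = d_i*a_i - m_i, d_{i+1} = (1883 - m_{i+1}^2)/d_i, a_{i+1} = floor((a_0 + m_{i+1})/d_{i+1}):
  m_1 = 1*43 - 0 = 43, d_1 = (1883 - 43^2)/1 = 34/1 = 34, a_1 = floor((43 + 43)/34) = 2.
  m_2 = 34*2 - 43 = 25, d_2 = (1883 - 25^2)/34 = 1258/34 = 37, a_2 = floor((43 + 25)/37) = 1.
  m_3 = 37*1 - 25 = 12, d_3 = (1883 - 12^2)/37 = 1739/37 = 47, a_3 = floor((43 + 12)/47) = 1.
  m_4 = 47*1 - 12 = 35, d_4 = (1883 - 35^2)/47 = 658/47 = 14, a_4 = floor((43 + 35)/14) = 5.
  m_5 = 14*5 - 35 = 35, d_5 = (1883 - 35^2)/14 = 658/14 = 47, a_5 = floor((43 + 35)/47) = 1.
  m_6 = 47*1 - 35 = 12, d_6 = (1883 - 12^2)/47 = 1739/47 = 37, a_6 = floor((43 + 12)/37) = 1.
  m_7 = 37*1 - 12 = 25, d_7 = (1883 - 25^2)/37 = 1258/37 = 34, a_7 = floor((43 + 25)/34) = 2.
  m_8 = 34*2 - 25 = 43, d_8 = (1883 - 43^2)/34 = 34/34 = 1, a_8 = floor((43 + 43)/1) = 86.
  m_9 = 1*86 - 43 = 43, d_9 = (1883 - 43^2)/1 = 34/1 = 34: (m_9, d_9) = (m_1, d_1) = (43, 34), so from here the quotients repeat a_1, ..., a_8; the period length is 8.
Hence the expansion of sqrt(1883) is a_0 = 43 followed by the repeating block 2, 1, 1, 5, 1, 1, 2, 86 (period 8).

[43; (2, 1, 1, 5, 1, 1, 2, 86)]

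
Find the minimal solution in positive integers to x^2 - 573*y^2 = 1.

First expand sqrt(573) as a continued fraction. With x_i = (sqrt(573) + m_i)/d_i and (m_0, d_0) = (0, 1): a_0 = floor(sqrt(573)) = 23, since 23^2 = 529 <= 573 < 576 = 24^2.
Iterate m_{i+1} = d_i*a_i - m_i, d_{i+1} = (573 - m_{i+1}^2)/d_i, a_{i+1} = floor((a_0 + m_{i+1})/d_{i+1}):
  m_1 = 1*23 - 0 = 23, d_1 = (573 - 23^2)/1 = 44/1 = 44, a_1 = floor((23 + 23)/44) = 1.
  m_2 = 44*1 - 23 = 21, d_2 = (573 - 21^2)/44 = 132/44 = 3, a_2 = floor((23 + 21)/3) = 14.
  m_3 = 3*14 - 21 = 21, d_3 = (573 - 21^2)/3 = 132/3 = 44, a_3 = floor((23 + 21)/44) = 1.
  m_4 = 44*1 - 21 = 23, d_4 = (573 - 23^2)/44 = 44/44 = 1, a_4 = floor((23 + 23)/1) = 46.
  m_5 = 1*46 - 23 = 23, d_5 = (573 - 23^2)/1 = 44/1 = 44: (m_5, d_5) = (m_1, d_1) = (23, 44), so from here the quotients repeat a_1, ..., a_4; the period length is 4.
So sqrt(573) = [23; (1, 14, 1, 46)] with period length k = 4.
k is even, so the fundamental solution of x^2 - 573y^2 = 1 is (p_{k-1}, q_{k-1}) = (p_3, q_3); compute convergents through index 3.
Convergents (p_i = a_i*p_{i-1} + p_{i-2}, q_i = a_i*q_{i-1} + q_{i-2} with p_{-2}=0, p_{-1}=1, q_{-2}=1, q_{-1}=0):
  i=0: a_0=23, p_0 = 23*1 + 0 = 23, q_0 = 23*0 + 1 = 1.
  i=1: a_1=1, p_1 = 1*23 + 1 = 24, q_1 = 1*1 + 0 = 1.
  i=2: a_2=14, p_2 = 14*24 + 23 = 359, q_2 = 14*1 + 1 = 15.
  i=3: a_3=1, p_3 = 1*359 + 24 = 383, q_3 = 1*15 + 1 = 16.
Check: 383^2 - 573*16^2 = 146689 - 146688 = 1, so (x, y) = (383, 16) solves the equation, and by the theorem it is the least positive solution.

(x, y) = (383, 16)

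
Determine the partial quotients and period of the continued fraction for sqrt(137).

[11; (1, 2, 2, 1, 1, 2, 2, 1, 22)]

Write x_i = (sqrt(137) + m_i)/d_i with (m_0, d_0) = (0, 1). a_0 = floor(sqrt(137)) = 11, since 11^2 = 121 <= 137 < 144 = 12^2.
Iterate m_{i+1} = d_i*a_i - m_i, d_{i+1} = (137 - m_{i+1}^2)/d_i, a_{i+1} = floor((a_0 + m_{i+1})/d_{i+1}):
  m_1 = 1*11 - 0 = 11, d_1 = (137 - 11^2)/1 = 16/1 = 16, a_1 = floor((11 + 11)/16) = 1.
  m_2 = 16*1 - 11 = 5, d_2 = (137 - 5^2)/16 = 112/16 = 7, a_2 = floor((11 + 5)/7) = 2.
  m_3 = 7*2 - 5 = 9, d_3 = (137 - 9^2)/7 = 56/7 = 8, a_3 = floor((11 + 9)/8) = 2.
  m_4 = 8*2 - 9 = 7, d_4 = (137 - 7^2)/8 = 88/8 = 11, a_4 = floor((11 + 7)/11) = 1.
  m_5 = 11*1 - 7 = 4, d_5 = (137 - 4^2)/11 = 121/11 = 11, a_5 = floor((11 + 4)/11) = 1.
  m_6 = 11*1 - 4 = 7, d_6 = (137 - 7^2)/11 = 88/11 = 8, a_6 = floor((11 + 7)/8) = 2.
  m_7 = 8*2 - 7 = 9, d_7 = (137 - 9^2)/8 = 56/8 = 7, a_7 = floor((11 + 9)/7) = 2.
  m_8 = 7*2 - 9 = 5, d_8 = (137 - 5^2)/7 = 112/7 = 16, a_8 = floor((11 + 5)/16) = 1.
  m_9 = 16*1 - 5 = 11, d_9 = (137 - 11^2)/16 = 16/16 = 1, a_9 = floor((11 + 11)/1) = 22.
  m_10 = 1*22 - 11 = 11, d_10 = (137 - 11^2)/1 = 16/1 = 16: (m_10, d_10) = (m_1, d_1) = (11, 16), so from here the quotients repeat a_1, ..., a_9; the period length is 9.
Hence the expansion of sqrt(137) is a_0 = 11 followed by the repeating block 1, 2, 2, 1, 1, 2, 2, 1, 22 (period 9).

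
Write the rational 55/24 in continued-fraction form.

Run the Euclidean algorithm on 55 and 24; the successive quotients are the partial quotients a_0, a_1, ... (each step inverts the fractional part left over by the previous one):
  55 = 2*24 + 7, so a_0 = 2.
  24 = 3*7 + 3, so a_1 = 3.
  7 = 2*3 + 1, so a_2 = 2.
  3 = 3*1 + 0, so a_3 = 3.
The remainder reaches 0 after 4 divisions, so the expansion has 4 partial quotients, read off in order.

[2; 3, 2, 3]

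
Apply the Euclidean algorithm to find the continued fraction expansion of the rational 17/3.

Run the Euclidean algorithm on 17 and 3; the successive quotients are the partial quotients a_0, a_1, ... (each step inverts the fractional part left over by the previous one):
  17 = 5*3 + 2, so a_0 = 5.
  3 = 1*2 + 1, so a_1 = 1.
  2 = 2*1 + 0, so a_2 = 2.
The remainder reaches 0 after 3 divisions, so the expansion has 3 partial quotients, read off in order.

[5; 1, 2]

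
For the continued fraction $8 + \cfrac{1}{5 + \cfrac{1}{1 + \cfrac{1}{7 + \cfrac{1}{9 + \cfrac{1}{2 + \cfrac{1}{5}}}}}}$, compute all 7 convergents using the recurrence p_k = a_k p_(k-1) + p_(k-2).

Using the convergent recurrence p_i = a_i*p_{i-1} + p_{i-2}, q_i = a_i*q_{i-1} + q_{i-2} with p_{-2}=0, p_{-1}=1, q_{-2}=1, q_{-1}=0:
  i=0: a_0=8, p_0 = 8*1 + 0 = 8, q_0 = 8*0 + 1 = 1.
  i=1: a_1=5, p_1 = 5*8 + 1 = 41, q_1 = 5*1 + 0 = 5.
  i=2: a_2=1, p_2 = 1*41 + 8 = 49, q_2 = 1*5 + 1 = 6.
  i=3: a_3=7, p_3 = 7*49 + 41 = 384, q_3 = 7*6 + 5 = 47.
  i=4: a_4=9, p_4 = 9*384 + 49 = 3505, q_4 = 9*47 + 6 = 429.
  i=5: a_5=2, p_5 = 2*3505 + 384 = 7394, q_5 = 2*429 + 47 = 905.
  i=6: a_6=5, p_6 = 5*7394 + 3505 = 40475, q_6 = 5*905 + 429 = 4954.

8/1, 41/5, 49/6, 384/47, 3505/429, 7394/905, 40475/4954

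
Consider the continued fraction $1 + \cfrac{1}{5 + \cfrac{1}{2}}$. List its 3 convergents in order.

1/1, 6/5, 13/11

Using the convergent recurrence p_i = a_i*p_{i-1} + p_{i-2}, q_i = a_i*q_{i-1} + q_{i-2} with p_{-2}=0, p_{-1}=1, q_{-2}=1, q_{-1}=0:
  i=0: a_0=1, p_0 = 1*1 + 0 = 1, q_0 = 1*0 + 1 = 1.
  i=1: a_1=5, p_1 = 5*1 + 1 = 6, q_1 = 5*1 + 0 = 5.
  i=2: a_2=2, p_2 = 2*6 + 1 = 13, q_2 = 2*5 + 1 = 11.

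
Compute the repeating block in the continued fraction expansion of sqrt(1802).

Write x_i = (sqrt(1802) + m_i)/d_i with (m_0, d_0) = (0, 1). a_0 = floor(sqrt(1802)) = 42, since 42^2 = 1764 <= 1802 < 1849 = 43^2.
Iterate m_{i+1} = d_i*a_i - m_i, d_{i+1} = (1802 - m_{i+1}^2)/d_i, a_{i+1} = floor((a_0 + m_{i+1})/d_{i+1}):
  m_1 = 1*42 - 0 = 42, d_1 = (1802 - 42^2)/1 = 38/1 = 38, a_1 = floor((42 + 42)/38) = 2.
  m_2 = 38*2 - 42 = 34, d_2 = (1802 - 34^2)/38 = 646/38 = 17, a_2 = floor((42 + 34)/17) = 4.
  m_3 = 17*4 - 34 = 34, d_3 = (1802 - 34^2)/17 = 646/17 = 38, a_3 = floor((42 + 34)/38) = 2.
  m_4 = 38*2 - 34 = 42, d_4 = (1802 - 42^2)/38 = 38/38 = 1, a_4 = floor((42 + 42)/1) = 84.
  m_5 = 1*84 - 42 = 42, d_5 = (1802 - 42^2)/1 = 38/1 = 38: (m_5, d_5) = (m_1, d_1) = (42, 38), so from here the quotients repeat a_1, ..., a_4; the period length is 4.
Hence the expansion of sqrt(1802) is a_0 = 42 followed by the repeating block 2, 4, 2, 84 (period 4).

[42; (2, 4, 2, 84)]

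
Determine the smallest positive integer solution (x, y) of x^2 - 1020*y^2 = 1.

First expand sqrt(1020) as a continued fraction. With x_i = (sqrt(1020) + m_i)/d_i and (m_0, d_0) = (0, 1): a_0 = floor(sqrt(1020)) = 31, since 31^2 = 961 <= 1020 < 1024 = 32^2.
Iterate m_{i+1} = d_i*a_i - m_i, d_{i+1} = (1020 - m_{i+1}^2)/d_i, a_{i+1} = floor((a_0 + m_{i+1})/d_{i+1}):
  m_1 = 1*31 - 0 = 31, d_1 = (1020 - 31^2)/1 = 59/1 = 59, a_1 = floor((31 + 31)/59) = 1.
  m_2 = 59*1 - 31 = 28, d_2 = (1020 - 28^2)/59 = 236/59 = 4, a_2 = floor((31 + 28)/4) = 14.
  m_3 = 4*14 - 28 = 28, d_3 = (1020 - 28^2)/4 = 236/4 = 59, a_3 = floor((31 + 28)/59) = 1.
  m_4 = 59*1 - 28 = 31, d_4 = (1020 - 31^2)/59 = 59/59 = 1, a_4 = floor((31 + 31)/1) = 62.
  m_5 = 1*62 - 31 = 31, d_5 = (1020 - 31^2)/1 = 59/1 = 59: (m_5, d_5) = (m_1, d_1) = (31, 59), so from here the quotients repeat a_1, ..., a_4; the period length is 4.
So sqrt(1020) = [31; (1, 14, 1, 62)] with period length k = 4.
k is even, so the fundamental solution of x^2 - 1020y^2 = 1 is (p_{k-1}, q_{k-1}) = (p_3, q_3); compute convergents through index 3.
Convergents (p_i = a_i*p_{i-1} + p_{i-2}, q_i = a_i*q_{i-1} + q_{i-2} with p_{-2}=0, p_{-1}=1, q_{-2}=1, q_{-1}=0):
  i=0: a_0=31, p_0 = 31*1 + 0 = 31, q_0 = 31*0 + 1 = 1.
  i=1: a_1=1, p_1 = 1*31 + 1 = 32, q_1 = 1*1 + 0 = 1.
  i=2: a_2=14, p_2 = 14*32 + 31 = 479, q_2 = 14*1 + 1 = 15.
  i=3: a_3=1, p_3 = 1*479 + 32 = 511, q_3 = 1*15 + 1 = 16.
Check: 511^2 - 1020*16^2 = 261121 - 261120 = 1, so (x, y) = (511, 16) solves the equation, and by the theorem it is the least positive solution.

(x, y) = (511, 16)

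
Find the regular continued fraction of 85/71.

Run the Euclidean algorithm on 85 and 71; the successive quotients are the partial quotients a_0, a_1, ... (each step inverts the fractional part left over by the previous one):
  85 = 1*71 + 14, so a_0 = 1.
  71 = 5*14 + 1, so a_1 = 5.
  14 = 14*1 + 0, so a_2 = 14.
The remainder reaches 0 after 3 divisions, so the expansion has 3 partial quotients, read off in order.

[1; 5, 14]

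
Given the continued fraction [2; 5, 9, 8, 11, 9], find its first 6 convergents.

2/1, 11/5, 101/46, 819/373, 9110/4149, 82809/37714

Using the convergent recurrence p_i = a_i*p_{i-1} + p_{i-2}, q_i = a_i*q_{i-1} + q_{i-2} with p_{-2}=0, p_{-1}=1, q_{-2}=1, q_{-1}=0:
  i=0: a_0=2, p_0 = 2*1 + 0 = 2, q_0 = 2*0 + 1 = 1.
  i=1: a_1=5, p_1 = 5*2 + 1 = 11, q_1 = 5*1 + 0 = 5.
  i=2: a_2=9, p_2 = 9*11 + 2 = 101, q_2 = 9*5 + 1 = 46.
  i=3: a_3=8, p_3 = 8*101 + 11 = 819, q_3 = 8*46 + 5 = 373.
  i=4: a_4=11, p_4 = 11*819 + 101 = 9110, q_4 = 11*373 + 46 = 4149.
  i=5: a_5=9, p_5 = 9*9110 + 819 = 82809, q_5 = 9*4149 + 373 = 37714.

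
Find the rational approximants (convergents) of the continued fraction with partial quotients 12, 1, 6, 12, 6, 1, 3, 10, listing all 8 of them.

Using the convergent recurrence p_i = a_i*p_{i-1} + p_{i-2}, q_i = a_i*q_{i-1} + q_{i-2} with p_{-2}=0, p_{-1}=1, q_{-2}=1, q_{-1}=0:
  i=0: a_0=12, p_0 = 12*1 + 0 = 12, q_0 = 12*0 + 1 = 1.
  i=1: a_1=1, p_1 = 1*12 + 1 = 13, q_1 = 1*1 + 0 = 1.
  i=2: a_2=6, p_2 = 6*13 + 12 = 90, q_2 = 6*1 + 1 = 7.
  i=3: a_3=12, p_3 = 12*90 + 13 = 1093, q_3 = 12*7 + 1 = 85.
  i=4: a_4=6, p_4 = 6*1093 + 90 = 6648, q_4 = 6*85 + 7 = 517.
  i=5: a_5=1, p_5 = 1*6648 + 1093 = 7741, q_5 = 1*517 + 85 = 602.
  i=6: a_6=3, p_6 = 3*7741 + 6648 = 29871, q_6 = 3*602 + 517 = 2323.
  i=7: a_7=10, p_7 = 10*29871 + 7741 = 306451, q_7 = 10*2323 + 602 = 23832.

12/1, 13/1, 90/7, 1093/85, 6648/517, 7741/602, 29871/2323, 306451/23832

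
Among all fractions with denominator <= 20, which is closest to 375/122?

43/14

Expand x = 375/122 as a continued fraction with the Euclidean algorithm:
  375 = 3*122 + 9, so a_0 = 3.
  122 = 13*9 + 5, so a_1 = 13.
  9 = 1*5 + 4, so a_2 = 1.
  5 = 1*4 + 1, so a_3 = 1.
  4 = 4*1 + 0, so a_4 = 4.
so x = [3; 13, 1, 1, 4].
Convergents (p_i = a_i*p_{i-1} + p_{i-2}, q_i = a_i*q_{i-1} + q_{i-2} with p_{-2}=0, p_{-1}=1, q_{-2}=1, q_{-1}=0), until the denominator exceeds 20:
  i=0: a_0=3, p_0 = 3*1 + 0 = 3, q_0 = 3*0 + 1 = 1.
  i=1: a_1=13, p_1 = 13*3 + 1 = 40, q_1 = 13*1 + 0 = 13.
  i=2: a_2=1, p_2 = 1*40 + 3 = 43, q_2 = 1*13 + 1 = 14.
  i=3: a_3=1, p_3 = 1*43 + 40 = 83, q_3 = 1*14 + 13 = 27.
q_3 = 27 > 20, so the last convergent with denominator <= 20 is p_2/q_2 = 43/14.
The closest fraction with denominator <= 20 is either p_2/q_2 or the intermediate fraction (k*p_2 + p_1)/(k*q_2 + q_1) with the largest k >= 1 whose denominator stays <= 20; these approach x as k grows, and every other convergent or intermediate fraction in range is farther away.
Largest k: floor((20 - q_1)/q_2) = floor((20 - 13)/14) = 0.
Since k = 0, no intermediate fraction beyond p_2/q_2 has denominator <= 20, so the convergent 43/14 is the closest (its error is |375*14 - 43*122|/(122*14) = 4/1708).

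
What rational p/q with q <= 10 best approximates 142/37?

23/6

Expand x = 142/37 as a continued fraction with the Euclidean algorithm:
  142 = 3*37 + 31, so a_0 = 3.
  37 = 1*31 + 6, so a_1 = 1.
  31 = 5*6 + 1, so a_2 = 5.
  6 = 6*1 + 0, so a_3 = 6.
so x = [3; 1, 5, 6].
Convergents (p_i = a_i*p_{i-1} + p_{i-2}, q_i = a_i*q_{i-1} + q_{i-2} with p_{-2}=0, p_{-1}=1, q_{-2}=1, q_{-1}=0), until the denominator exceeds 10:
  i=0: a_0=3, p_0 = 3*1 + 0 = 3, q_0 = 3*0 + 1 = 1.
  i=1: a_1=1, p_1 = 1*3 + 1 = 4, q_1 = 1*1 + 0 = 1.
  i=2: a_2=5, p_2 = 5*4 + 3 = 23, q_2 = 5*1 + 1 = 6.
  i=3: a_3=6, p_3 = 6*23 + 4 = 142, q_3 = 6*6 + 1 = 37.
q_3 = 37 > 10, so the last convergent with denominator <= 10 is p_2/q_2 = 23/6.
The closest fraction with denominator <= 10 is either p_2/q_2 or the intermediate fraction (k*p_2 + p_1)/(k*q_2 + q_1) with the largest k >= 1 whose denominator stays <= 10; these approach x as k grows, and every other convergent or intermediate fraction in range is farther away.
Largest k: floor((10 - q_1)/q_2) = floor((10 - 1)/6) = 1.
That gives (1*23 + 4)/(1*6 + 1) = 27/7.
Compare the errors: |x - 23/6| = |142*6 - 23*37|/(37*6) = 1/222, and |x - 27/7| = |142*7 - 27*37|/(37*7) = 5/259.
Cross-multiplying, 1*259 = 259 < 1110 = 5*222, so 1/222 is smaller: the convergent 23/6 is closer to x than 27/7.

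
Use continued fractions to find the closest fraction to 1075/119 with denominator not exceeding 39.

Expand x = 1075/119 as a continued fraction with the Euclidean algorithm:
  1075 = 9*119 + 4, so a_0 = 9.
  119 = 29*4 + 3, so a_1 = 29.
  4 = 1*3 + 1, so a_2 = 1.
  3 = 3*1 + 0, so a_3 = 3.
so x = [9; 29, 1, 3].
Convergents (p_i = a_i*p_{i-1} + p_{i-2}, q_i = a_i*q_{i-1} + q_{i-2} with p_{-2}=0, p_{-1}=1, q_{-2}=1, q_{-1}=0), until the denominator exceeds 39:
  i=0: a_0=9, p_0 = 9*1 + 0 = 9, q_0 = 9*0 + 1 = 1.
  i=1: a_1=29, p_1 = 29*9 + 1 = 262, q_1 = 29*1 + 0 = 29.
  i=2: a_2=1, p_2 = 1*262 + 9 = 271, q_2 = 1*29 + 1 = 30.
  i=3: a_3=3, p_3 = 3*271 + 262 = 1075, q_3 = 3*30 + 29 = 119.
q_3 = 119 > 39, so the last convergent with denominator <= 39 is p_2/q_2 = 271/30.
The closest fraction with denominator <= 39 is either p_2/q_2 or the intermediate fraction (k*p_2 + p_1)/(k*q_2 + q_1) with the largest k >= 1 whose denominator stays <= 39; these approach x as k grows, and every other convergent or intermediate fraction in range is farther away.
Largest k: floor((39 - q_1)/q_2) = floor((39 - 29)/30) = 0.
Since k = 0, no intermediate fraction beyond p_2/q_2 has denominator <= 39, so the convergent 271/30 is the closest (its error is |1075*30 - 271*119|/(119*30) = 1/3570).

271/30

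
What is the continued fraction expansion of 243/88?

[2; 1, 3, 5, 4]

Run the Euclidean algorithm on 243 and 88; the successive quotients are the partial quotients a_0, a_1, ... (each step inverts the fractional part left over by the previous one):
  243 = 2*88 + 67, so a_0 = 2.
  88 = 1*67 + 21, so a_1 = 1.
  67 = 3*21 + 4, so a_2 = 3.
  21 = 5*4 + 1, so a_3 = 5.
  4 = 4*1 + 0, so a_4 = 4.
The remainder reaches 0 after 5 divisions, so the expansion has 5 partial quotients, read off in order.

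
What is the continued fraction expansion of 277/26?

Run the Euclidean algorithm on 277 and 26; the successive quotients are the partial quotients a_0, a_1, ... (each step inverts the fractional part left over by the previous one):
  277 = 10*26 + 17, so a_0 = 10.
  26 = 1*17 + 9, so a_1 = 1.
  17 = 1*9 + 8, so a_2 = 1.
  9 = 1*8 + 1, so a_3 = 1.
  8 = 8*1 + 0, so a_4 = 8.
The remainder reaches 0 after 5 divisions, so the expansion has 5 partial quotients, read off in order.

[10; 1, 1, 1, 8]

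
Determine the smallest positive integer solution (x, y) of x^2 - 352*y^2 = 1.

(x, y) = (77617, 4137)

First expand sqrt(352) as a continued fraction. With x_i = (sqrt(352) + m_i)/d_i and (m_0, d_0) = (0, 1): a_0 = floor(sqrt(352)) = 18, since 18^2 = 324 <= 352 < 361 = 19^2.
Iterate m_{i+1} = d_i*a_i - m_i, d_{i+1} = (352 - m_{i+1}^2)/d_i, a_{i+1} = floor((a_0 + m_{i+1})/d_{i+1}):
  m_1 = 1*18 - 0 = 18, d_1 = (352 - 18^2)/1 = 28/1 = 28, a_1 = floor((18 + 18)/28) = 1.
  m_2 = 28*1 - 18 = 10, d_2 = (352 - 10^2)/28 = 252/28 = 9, a_2 = floor((18 + 10)/9) = 3.
  m_3 = 9*3 - 10 = 17, d_3 = (352 - 17^2)/9 = 63/9 = 7, a_3 = floor((18 + 17)/7) = 5.
  m_4 = 7*5 - 17 = 18, d_4 = (352 - 18^2)/7 = 28/7 = 4, a_4 = floor((18 + 18)/4) = 9.
  m_5 = 4*9 - 18 = 18, d_5 = (352 - 18^2)/4 = 28/4 = 7, a_5 = floor((18 + 18)/7) = 5.
  m_6 = 7*5 - 18 = 17, d_6 = (352 - 17^2)/7 = 63/7 = 9, a_6 = floor((18 + 17)/9) = 3.
  m_7 = 9*3 - 17 = 10, d_7 = (352 - 10^2)/9 = 252/9 = 28, a_7 = floor((18 + 10)/28) = 1.
  m_8 = 28*1 - 10 = 18, d_8 = (352 - 18^2)/28 = 28/28 = 1, a_8 = floor((18 + 18)/1) = 36.
  m_9 = 1*36 - 18 = 18, d_9 = (352 - 18^2)/1 = 28/1 = 28: (m_9, d_9) = (m_1, d_1) = (18, 28), so from here the quotients repeat a_1, ..., a_8; the period length is 8.
So sqrt(352) = [18; (1, 3, 5, 9, 5, 3, 1, 36)] with period length k = 8.
k is even, so the fundamental solution of x^2 - 352y^2 = 1 is (p_{k-1}, q_{k-1}) = (p_7, q_7); compute convergents through index 7.
Convergents (p_i = a_i*p_{i-1} + p_{i-2}, q_i = a_i*q_{i-1} + q_{i-2} with p_{-2}=0, p_{-1}=1, q_{-2}=1, q_{-1}=0):
  i=0: a_0=18, p_0 = 18*1 + 0 = 18, q_0 = 18*0 + 1 = 1.
  i=1: a_1=1, p_1 = 1*18 + 1 = 19, q_1 = 1*1 + 0 = 1.
  i=2: a_2=3, p_2 = 3*19 + 18 = 75, q_2 = 3*1 + 1 = 4.
  i=3: a_3=5, p_3 = 5*75 + 19 = 394, q_3 = 5*4 + 1 = 21.
  i=4: a_4=9, p_4 = 9*394 + 75 = 3621, q_4 = 9*21 + 4 = 193.
  i=5: a_5=5, p_5 = 5*3621 + 394 = 18499, q_5 = 5*193 + 21 = 986.
  i=6: a_6=3, p_6 = 3*18499 + 3621 = 59118, q_6 = 3*986 + 193 = 3151.
  i=7: a_7=1, p_7 = 1*59118 + 18499 = 77617, q_7 = 1*3151 + 986 = 4137.
Check: 77617^2 - 352*4137^2 = 6024398689 - 6024398688 = 1, so (x, y) = (77617, 4137) solves the equation, and by the theorem it is the least positive solution.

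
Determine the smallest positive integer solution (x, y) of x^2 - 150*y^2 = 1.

First expand sqrt(150) as a continued fraction. With x_i = (sqrt(150) + m_i)/d_i and (m_0, d_0) = (0, 1): a_0 = floor(sqrt(150)) = 12, since 12^2 = 144 <= 150 < 169 = 13^2.
Iterate m_{i+1} = d_i*a_i - m_i, d_{i+1} = (150 - m_{i+1}^2)/d_i, a_{i+1} = floor((a_0 + m_{i+1})/d_{i+1}):
  m_1 = 1*12 - 0 = 12, d_1 = (150 - 12^2)/1 = 6/1 = 6, a_1 = floor((12 + 12)/6) = 4.
  m_2 = 6*4 - 12 = 12, d_2 = (150 - 12^2)/6 = 6/6 = 1, a_2 = floor((12 + 12)/1) = 24.
  m_3 = 1*24 - 12 = 12, d_3 = (150 - 12^2)/1 = 6/1 = 6: (m_3, d_3) = (m_1, d_1) = (12, 6), so from here the quotients repeat a_1, a_2; the period length is 2.
So sqrt(150) = [12; (4, 24)] with period length k = 2.
k is even, so the fundamental solution of x^2 - 150y^2 = 1 is (p_{k-1}, q_{k-1}) = (p_1, q_1); compute convergents through index 1.
Convergents (p_i = a_i*p_{i-1} + p_{i-2}, q_i = a_i*q_{i-1} + q_{i-2} with p_{-2}=0, p_{-1}=1, q_{-2}=1, q_{-1}=0):
  i=0: a_0=12, p_0 = 12*1 + 0 = 12, q_0 = 12*0 + 1 = 1.
  i=1: a_1=4, p_1 = 4*12 + 1 = 49, q_1 = 4*1 + 0 = 4.
Check: 49^2 - 150*4^2 = 2401 - 2400 = 1, so (x, y) = (49, 4) solves the equation, and by the theorem it is the least positive solution.

(x, y) = (49, 4)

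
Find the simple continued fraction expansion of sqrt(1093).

Write x_i = (sqrt(1093) + m_i)/d_i with (m_0, d_0) = (0, 1). a_0 = floor(sqrt(1093)) = 33, since 33^2 = 1089 <= 1093 < 1156 = 34^2.
Iterate m_{i+1} = d_i*a_i - m_i, d_{i+1} = (1093 - m_{i+1}^2)/d_i, a_{i+1} = floor((a_0 + m_{i+1})/d_{i+1}):
  m_1 = 1*33 - 0 = 33, d_1 = (1093 - 33^2)/1 = 4/1 = 4, a_1 = floor((33 + 33)/4) = 16.
  m_2 = 4*16 - 33 = 31, d_2 = (1093 - 31^2)/4 = 132/4 = 33, a_2 = floor((33 + 31)/33) = 1.
  m_3 = 33*1 - 31 = 2, d_3 = (1093 - 2^2)/33 = 1089/33 = 33, a_3 = floor((33 + 2)/33) = 1.
  m_4 = 33*1 - 2 = 31, d_4 = (1093 - 31^2)/33 = 132/33 = 4, a_4 = floor((33 + 31)/4) = 16.
  m_5 = 4*16 - 31 = 33, d_5 = (1093 - 33^2)/4 = 4/4 = 1, a_5 = floor((33 + 33)/1) = 66.
  m_6 = 1*66 - 33 = 33, d_6 = (1093 - 33^2)/1 = 4/1 = 4: (m_6, d_6) = (m_1, d_1) = (33, 4), so from here the quotients repeat a_1, ..., a_5; the period length is 5.
Hence the expansion of sqrt(1093) is a_0 = 33 followed by the repeating block 16, 1, 1, 16, 66 (period 5).

[33; (16, 1, 1, 16, 66)]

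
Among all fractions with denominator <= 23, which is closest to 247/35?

Expand x = 247/35 as a continued fraction with the Euclidean algorithm:
  247 = 7*35 + 2, so a_0 = 7.
  35 = 17*2 + 1, so a_1 = 17.
  2 = 2*1 + 0, so a_2 = 2.
so x = [7; 17, 2].
Convergents (p_i = a_i*p_{i-1} + p_{i-2}, q_i = a_i*q_{i-1} + q_{i-2} with p_{-2}=0, p_{-1}=1, q_{-2}=1, q_{-1}=0), until the denominator exceeds 23:
  i=0: a_0=7, p_0 = 7*1 + 0 = 7, q_0 = 7*0 + 1 = 1.
  i=1: a_1=17, p_1 = 17*7 + 1 = 120, q_1 = 17*1 + 0 = 17.
  i=2: a_2=2, p_2 = 2*120 + 7 = 247, q_2 = 2*17 + 1 = 35.
q_2 = 35 > 23, so the last convergent with denominator <= 23 is p_1/q_1 = 120/17.
The closest fraction with denominator <= 23 is either p_1/q_1 or the intermediate fraction (k*p_1 + p_0)/(k*q_1 + q_0) with the largest k >= 1 whose denominator stays <= 23; these approach x as k grows, and every other convergent or intermediate fraction in range is farther away.
Largest k: floor((23 - q_0)/q_1) = floor((23 - 1)/17) = 1.
That gives (1*120 + 7)/(1*17 + 1) = 127/18.
Compare the errors: |x - 120/17| = |247*17 - 120*35|/(35*17) = 1/595, and |x - 127/18| = |247*18 - 127*35|/(35*18) = 1/630.
Cross-multiplying, 1*595 = 595 < 630 = 1*630, so 1/630 is smaller: the intermediate fraction 127/18 is closer to x than 120/17.

127/18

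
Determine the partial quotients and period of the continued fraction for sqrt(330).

Write x_i = (sqrt(330) + m_i)/d_i with (m_0, d_0) = (0, 1). a_0 = floor(sqrt(330)) = 18, since 18^2 = 324 <= 330 < 361 = 19^2.
Iterate m_{i+1} = d_i*a_i - m_i, d_{i+1} = (330 - m_{i+1}^2)/d_i, a_{i+1} = floor((a_0 + m_{i+1})/d_{i+1}):
  m_1 = 1*18 - 0 = 18, d_1 = (330 - 18^2)/1 = 6/1 = 6, a_1 = floor((18 + 18)/6) = 6.
  m_2 = 6*6 - 18 = 18, d_2 = (330 - 18^2)/6 = 6/6 = 1, a_2 = floor((18 + 18)/1) = 36.
  m_3 = 1*36 - 18 = 18, d_3 = (330 - 18^2)/1 = 6/1 = 6: (m_3, d_3) = (m_1, d_1) = (18, 6), so from here the quotients repeat a_1, a_2; the period length is 2.
Hence the expansion of sqrt(330) is a_0 = 18 followed by the repeating block 6, 36 (period 2).

[18; (6, 36)]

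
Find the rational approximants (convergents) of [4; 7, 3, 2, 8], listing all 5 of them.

4/1, 29/7, 91/22, 211/51, 1779/430

Using the convergent recurrence p_i = a_i*p_{i-1} + p_{i-2}, q_i = a_i*q_{i-1} + q_{i-2} with p_{-2}=0, p_{-1}=1, q_{-2}=1, q_{-1}=0:
  i=0: a_0=4, p_0 = 4*1 + 0 = 4, q_0 = 4*0 + 1 = 1.
  i=1: a_1=7, p_1 = 7*4 + 1 = 29, q_1 = 7*1 + 0 = 7.
  i=2: a_2=3, p_2 = 3*29 + 4 = 91, q_2 = 3*7 + 1 = 22.
  i=3: a_3=2, p_3 = 2*91 + 29 = 211, q_3 = 2*22 + 7 = 51.
  i=4: a_4=8, p_4 = 8*211 + 91 = 1779, q_4 = 8*51 + 22 = 430.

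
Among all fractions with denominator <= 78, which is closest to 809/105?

470/61

Expand x = 809/105 as a continued fraction with the Euclidean algorithm:
  809 = 7*105 + 74, so a_0 = 7.
  105 = 1*74 + 31, so a_1 = 1.
  74 = 2*31 + 12, so a_2 = 2.
  31 = 2*12 + 7, so a_3 = 2.
  12 = 1*7 + 5, so a_4 = 1.
  7 = 1*5 + 2, so a_5 = 1.
  5 = 2*2 + 1, so a_6 = 2.
  2 = 2*1 + 0, so a_7 = 2.
so x = [7; 1, 2, 2, 1, 1, 2, 2].
Convergents (p_i = a_i*p_{i-1} + p_{i-2}, q_i = a_i*q_{i-1} + q_{i-2} with p_{-2}=0, p_{-1}=1, q_{-2}=1, q_{-1}=0), until the denominator exceeds 78:
  i=0: a_0=7, p_0 = 7*1 + 0 = 7, q_0 = 7*0 + 1 = 1.
  i=1: a_1=1, p_1 = 1*7 + 1 = 8, q_1 = 1*1 + 0 = 1.
  i=2: a_2=2, p_2 = 2*8 + 7 = 23, q_2 = 2*1 + 1 = 3.
  i=3: a_3=2, p_3 = 2*23 + 8 = 54, q_3 = 2*3 + 1 = 7.
  i=4: a_4=1, p_4 = 1*54 + 23 = 77, q_4 = 1*7 + 3 = 10.
  i=5: a_5=1, p_5 = 1*77 + 54 = 131, q_5 = 1*10 + 7 = 17.
  i=6: a_6=2, p_6 = 2*131 + 77 = 339, q_6 = 2*17 + 10 = 44.
  i=7: a_7=2, p_7 = 2*339 + 131 = 809, q_7 = 2*44 + 17 = 105.
q_7 = 105 > 78, so the last convergent with denominator <= 78 is p_6/q_6 = 339/44.
The closest fraction with denominator <= 78 is either p_6/q_6 or the intermediate fraction (k*p_6 + p_5)/(k*q_6 + q_5) with the largest k >= 1 whose denominator stays <= 78; these approach x as k grows, and every other convergent or intermediate fraction in range is farther away.
Largest k: floor((78 - q_5)/q_6) = floor((78 - 17)/44) = 1.
That gives (1*339 + 131)/(1*44 + 17) = 470/61.
Compare the errors: |x - 339/44| = |809*44 - 339*105|/(105*44) = 1/4620, and |x - 470/61| = |809*61 - 470*105|/(105*61) = 1/6405.
Cross-multiplying, 1*4620 = 4620 < 6405 = 1*6405, so 1/6405 is smaller: the intermediate fraction 470/61 is closer to x than 339/44.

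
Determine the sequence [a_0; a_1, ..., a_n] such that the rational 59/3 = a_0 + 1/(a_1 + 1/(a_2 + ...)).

[19; 1, 2]

Run the Euclidean algorithm on 59 and 3; the successive quotients are the partial quotients a_0, a_1, ... (each step inverts the fractional part left over by the previous one):
  59 = 19*3 + 2, so a_0 = 19.
  3 = 1*2 + 1, so a_1 = 1.
  2 = 2*1 + 0, so a_2 = 2.
The remainder reaches 0 after 3 divisions, so the expansion has 3 partial quotients, read off in order.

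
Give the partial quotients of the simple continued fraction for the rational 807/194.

Run the Euclidean algorithm on 807 and 194; the successive quotients are the partial quotients a_0, a_1, ... (each step inverts the fractional part left over by the previous one):
  807 = 4*194 + 31, so a_0 = 4.
  194 = 6*31 + 8, so a_1 = 6.
  31 = 3*8 + 7, so a_2 = 3.
  8 = 1*7 + 1, so a_3 = 1.
  7 = 7*1 + 0, so a_4 = 7.
The remainder reaches 0 after 5 divisions, so the expansion has 5 partial quotients, read off in order.

[4; 6, 3, 1, 7]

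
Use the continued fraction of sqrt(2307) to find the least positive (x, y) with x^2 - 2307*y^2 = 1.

First expand sqrt(2307) as a continued fraction. With x_i = (sqrt(2307) + m_i)/d_i and (m_0, d_0) = (0, 1): a_0 = floor(sqrt(2307)) = 48, since 48^2 = 2304 <= 2307 < 2401 = 49^2.
Iterate m_{i+1} = d_i*a_i - m_i, d_{i+1} = (2307 - m_{i+1}^2)/d_i, a_{i+1} = floor((a_0 + m_{i+1})/d_{i+1}):
  m_1 = 1*48 - 0 = 48, d_1 = (2307 - 48^2)/1 = 3/1 = 3, a_1 = floor((48 + 48)/3) = 32.
  m_2 = 3*32 - 48 = 48, d_2 = (2307 - 48^2)/3 = 3/3 = 1, a_2 = floor((48 + 48)/1) = 96.
  m_3 = 1*96 - 48 = 48, d_3 = (2307 - 48^2)/1 = 3/1 = 3: (m_3, d_3) = (m_1, d_1) = (48, 3), so from here the quotients repeat a_1, a_2; the period length is 2.
So sqrt(2307) = [48; (32, 96)] with period length k = 2.
k is even, so the fundamental solution of x^2 - 2307y^2 = 1 is (p_{k-1}, q_{k-1}) = (p_1, q_1); compute convergents through index 1.
Convergents (p_i = a_i*p_{i-1} + p_{i-2}, q_i = a_i*q_{i-1} + q_{i-2} with p_{-2}=0, p_{-1}=1, q_{-2}=1, q_{-1}=0):
  i=0: a_0=48, p_0 = 48*1 + 0 = 48, q_0 = 48*0 + 1 = 1.
  i=1: a_1=32, p_1 = 32*48 + 1 = 1537, q_1 = 32*1 + 0 = 32.
Check: 1537^2 - 2307*32^2 = 2362369 - 2362368 = 1, so (x, y) = (1537, 32) solves the equation, and by the theorem it is the least positive solution.

(x, y) = (1537, 32)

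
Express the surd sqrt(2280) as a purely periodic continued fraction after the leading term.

Write x_i = (sqrt(2280) + m_i)/d_i with (m_0, d_0) = (0, 1). a_0 = floor(sqrt(2280)) = 47, since 47^2 = 2209 <= 2280 < 2304 = 48^2.
Iterate m_{i+1} = d_i*a_i - m_i, d_{i+1} = (2280 - m_{i+1}^2)/d_i, a_{i+1} = floor((a_0 + m_{i+1})/d_{i+1}):
  m_1 = 1*47 - 0 = 47, d_1 = (2280 - 47^2)/1 = 71/1 = 71, a_1 = floor((47 + 47)/71) = 1.
  m_2 = 71*1 - 47 = 24, d_2 = (2280 - 24^2)/71 = 1704/71 = 24, a_2 = floor((47 + 24)/24) = 2.
  m_3 = 24*2 - 24 = 24, d_3 = (2280 - 24^2)/24 = 1704/24 = 71, a_3 = floor((47 + 24)/71) = 1.
  m_4 = 71*1 - 24 = 47, d_4 = (2280 - 47^2)/71 = 71/71 = 1, a_4 = floor((47 + 47)/1) = 94.
  m_5 = 1*94 - 47 = 47, d_5 = (2280 - 47^2)/1 = 71/1 = 71: (m_5, d_5) = (m_1, d_1) = (47, 71), so from here the quotients repeat a_1, ..., a_4; the period length is 4.
Hence the expansion of sqrt(2280) is a_0 = 47 followed by the repeating block 1, 2, 1, 94 (period 4).

[47; (1, 2, 1, 94)]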